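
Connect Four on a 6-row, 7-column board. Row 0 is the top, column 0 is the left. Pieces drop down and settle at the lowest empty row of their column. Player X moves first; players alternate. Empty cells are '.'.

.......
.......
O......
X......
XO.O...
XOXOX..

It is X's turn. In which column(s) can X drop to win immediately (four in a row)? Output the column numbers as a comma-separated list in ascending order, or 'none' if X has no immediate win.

Answer: none

Derivation:
col 0: drop X → no win
col 1: drop X → no win
col 2: drop X → no win
col 3: drop X → no win
col 4: drop X → no win
col 5: drop X → no win
col 6: drop X → no win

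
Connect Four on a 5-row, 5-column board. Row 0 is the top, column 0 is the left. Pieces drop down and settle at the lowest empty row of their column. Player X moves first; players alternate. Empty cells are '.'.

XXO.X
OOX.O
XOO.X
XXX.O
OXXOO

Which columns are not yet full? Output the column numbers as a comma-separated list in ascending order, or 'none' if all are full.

col 0: top cell = 'X' → FULL
col 1: top cell = 'X' → FULL
col 2: top cell = 'O' → FULL
col 3: top cell = '.' → open
col 4: top cell = 'X' → FULL

Answer: 3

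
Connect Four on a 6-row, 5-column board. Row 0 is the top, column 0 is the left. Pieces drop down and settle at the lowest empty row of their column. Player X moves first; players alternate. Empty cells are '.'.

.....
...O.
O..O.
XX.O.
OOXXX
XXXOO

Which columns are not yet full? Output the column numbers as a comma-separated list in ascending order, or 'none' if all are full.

Answer: 0,1,2,3,4

Derivation:
col 0: top cell = '.' → open
col 1: top cell = '.' → open
col 2: top cell = '.' → open
col 3: top cell = '.' → open
col 4: top cell = '.' → open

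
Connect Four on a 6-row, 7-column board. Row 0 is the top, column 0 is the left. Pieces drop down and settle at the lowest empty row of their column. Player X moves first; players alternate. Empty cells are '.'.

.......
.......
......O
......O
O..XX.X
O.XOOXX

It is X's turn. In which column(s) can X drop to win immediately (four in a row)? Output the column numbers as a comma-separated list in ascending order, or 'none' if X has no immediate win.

col 0: drop X → no win
col 1: drop X → no win
col 2: drop X → no win
col 3: drop X → no win
col 4: drop X → no win
col 5: drop X → WIN!
col 6: drop X → no win

Answer: 5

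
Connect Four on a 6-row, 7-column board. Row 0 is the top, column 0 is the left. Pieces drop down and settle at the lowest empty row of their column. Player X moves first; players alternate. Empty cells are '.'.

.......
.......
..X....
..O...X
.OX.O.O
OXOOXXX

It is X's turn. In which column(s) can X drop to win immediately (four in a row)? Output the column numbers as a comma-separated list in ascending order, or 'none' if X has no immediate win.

Answer: none

Derivation:
col 0: drop X → no win
col 1: drop X → no win
col 2: drop X → no win
col 3: drop X → no win
col 4: drop X → no win
col 5: drop X → no win
col 6: drop X → no win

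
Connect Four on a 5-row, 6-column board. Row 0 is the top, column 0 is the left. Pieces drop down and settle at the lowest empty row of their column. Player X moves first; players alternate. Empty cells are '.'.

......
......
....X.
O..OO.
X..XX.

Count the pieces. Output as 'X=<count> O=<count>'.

X=4 O=3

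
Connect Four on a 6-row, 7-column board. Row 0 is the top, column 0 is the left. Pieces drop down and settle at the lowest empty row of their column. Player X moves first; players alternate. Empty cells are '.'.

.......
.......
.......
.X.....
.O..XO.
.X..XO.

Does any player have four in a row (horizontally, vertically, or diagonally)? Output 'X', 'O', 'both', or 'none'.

none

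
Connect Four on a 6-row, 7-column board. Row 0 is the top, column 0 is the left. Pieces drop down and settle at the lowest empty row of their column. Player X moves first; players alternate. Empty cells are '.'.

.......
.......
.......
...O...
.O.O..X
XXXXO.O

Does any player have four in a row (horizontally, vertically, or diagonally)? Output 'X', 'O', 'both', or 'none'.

X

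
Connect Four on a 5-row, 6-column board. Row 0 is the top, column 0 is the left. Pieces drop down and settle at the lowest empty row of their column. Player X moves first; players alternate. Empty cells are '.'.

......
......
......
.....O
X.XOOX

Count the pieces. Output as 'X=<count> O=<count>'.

X=3 O=3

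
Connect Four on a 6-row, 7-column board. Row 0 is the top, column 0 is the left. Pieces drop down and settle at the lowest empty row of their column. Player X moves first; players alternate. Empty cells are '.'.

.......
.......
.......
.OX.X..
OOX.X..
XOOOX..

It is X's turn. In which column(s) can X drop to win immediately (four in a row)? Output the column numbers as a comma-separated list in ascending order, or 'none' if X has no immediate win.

col 0: drop X → no win
col 1: drop X → no win
col 2: drop X → no win
col 3: drop X → no win
col 4: drop X → WIN!
col 5: drop X → no win
col 6: drop X → no win

Answer: 4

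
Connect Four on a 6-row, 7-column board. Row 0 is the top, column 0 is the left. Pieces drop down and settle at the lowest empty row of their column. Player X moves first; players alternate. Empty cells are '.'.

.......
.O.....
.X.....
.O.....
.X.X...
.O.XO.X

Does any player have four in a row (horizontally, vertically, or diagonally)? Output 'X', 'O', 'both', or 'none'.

none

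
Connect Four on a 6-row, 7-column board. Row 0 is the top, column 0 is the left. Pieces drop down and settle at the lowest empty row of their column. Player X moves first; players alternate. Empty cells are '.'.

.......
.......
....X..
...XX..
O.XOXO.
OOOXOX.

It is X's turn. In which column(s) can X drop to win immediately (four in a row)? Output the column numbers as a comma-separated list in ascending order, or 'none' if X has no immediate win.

Answer: 4

Derivation:
col 0: drop X → no win
col 1: drop X → no win
col 2: drop X → no win
col 3: drop X → no win
col 4: drop X → WIN!
col 5: drop X → no win
col 6: drop X → no win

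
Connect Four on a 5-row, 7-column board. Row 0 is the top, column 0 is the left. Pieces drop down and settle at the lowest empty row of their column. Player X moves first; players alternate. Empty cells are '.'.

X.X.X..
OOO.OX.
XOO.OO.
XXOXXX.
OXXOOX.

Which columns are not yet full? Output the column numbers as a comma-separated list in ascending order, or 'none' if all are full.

Answer: 1,3,5,6

Derivation:
col 0: top cell = 'X' → FULL
col 1: top cell = '.' → open
col 2: top cell = 'X' → FULL
col 3: top cell = '.' → open
col 4: top cell = 'X' → FULL
col 5: top cell = '.' → open
col 6: top cell = '.' → open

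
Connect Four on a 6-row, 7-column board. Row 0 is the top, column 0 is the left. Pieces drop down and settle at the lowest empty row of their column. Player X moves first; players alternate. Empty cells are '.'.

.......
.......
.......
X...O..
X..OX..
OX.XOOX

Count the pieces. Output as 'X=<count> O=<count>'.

X=6 O=5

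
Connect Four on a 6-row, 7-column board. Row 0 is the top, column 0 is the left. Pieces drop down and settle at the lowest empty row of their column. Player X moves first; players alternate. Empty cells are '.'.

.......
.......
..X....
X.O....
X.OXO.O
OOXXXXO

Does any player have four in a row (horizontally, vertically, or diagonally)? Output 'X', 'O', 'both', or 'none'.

X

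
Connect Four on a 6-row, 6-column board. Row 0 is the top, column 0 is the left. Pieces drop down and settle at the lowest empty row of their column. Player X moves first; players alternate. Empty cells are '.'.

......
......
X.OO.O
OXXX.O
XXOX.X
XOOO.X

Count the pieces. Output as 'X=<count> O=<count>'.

X=10 O=9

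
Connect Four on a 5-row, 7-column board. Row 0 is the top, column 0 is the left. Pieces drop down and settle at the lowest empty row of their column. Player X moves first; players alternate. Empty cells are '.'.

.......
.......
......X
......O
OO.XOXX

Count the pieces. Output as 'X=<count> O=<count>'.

X=4 O=4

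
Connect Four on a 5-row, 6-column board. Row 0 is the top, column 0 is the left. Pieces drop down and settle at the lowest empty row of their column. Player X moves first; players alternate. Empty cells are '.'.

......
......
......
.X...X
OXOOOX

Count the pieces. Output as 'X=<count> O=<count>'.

X=4 O=4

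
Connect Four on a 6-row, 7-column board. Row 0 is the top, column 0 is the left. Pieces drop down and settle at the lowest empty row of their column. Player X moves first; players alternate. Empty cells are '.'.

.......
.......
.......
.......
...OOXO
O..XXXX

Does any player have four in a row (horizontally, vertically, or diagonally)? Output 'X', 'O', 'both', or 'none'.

X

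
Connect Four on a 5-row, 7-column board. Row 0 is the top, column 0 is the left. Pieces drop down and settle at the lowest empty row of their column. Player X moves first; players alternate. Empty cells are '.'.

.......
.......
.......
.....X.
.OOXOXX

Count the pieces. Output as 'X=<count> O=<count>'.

X=4 O=3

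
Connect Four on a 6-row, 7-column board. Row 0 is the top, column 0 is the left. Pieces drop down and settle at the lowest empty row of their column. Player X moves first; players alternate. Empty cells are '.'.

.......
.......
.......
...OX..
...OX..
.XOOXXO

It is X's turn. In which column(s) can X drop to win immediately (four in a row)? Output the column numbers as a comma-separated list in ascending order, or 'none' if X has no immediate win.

Answer: 4

Derivation:
col 0: drop X → no win
col 1: drop X → no win
col 2: drop X → no win
col 3: drop X → no win
col 4: drop X → WIN!
col 5: drop X → no win
col 6: drop X → no win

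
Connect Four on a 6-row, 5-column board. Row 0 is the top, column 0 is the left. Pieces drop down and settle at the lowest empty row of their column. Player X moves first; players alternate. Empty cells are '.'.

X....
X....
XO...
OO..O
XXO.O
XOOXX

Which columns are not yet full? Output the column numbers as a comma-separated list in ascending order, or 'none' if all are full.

Answer: 1,2,3,4

Derivation:
col 0: top cell = 'X' → FULL
col 1: top cell = '.' → open
col 2: top cell = '.' → open
col 3: top cell = '.' → open
col 4: top cell = '.' → open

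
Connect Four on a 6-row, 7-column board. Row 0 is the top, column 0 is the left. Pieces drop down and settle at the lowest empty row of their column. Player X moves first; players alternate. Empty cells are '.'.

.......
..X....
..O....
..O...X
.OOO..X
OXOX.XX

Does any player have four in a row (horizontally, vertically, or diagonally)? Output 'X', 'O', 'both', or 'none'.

O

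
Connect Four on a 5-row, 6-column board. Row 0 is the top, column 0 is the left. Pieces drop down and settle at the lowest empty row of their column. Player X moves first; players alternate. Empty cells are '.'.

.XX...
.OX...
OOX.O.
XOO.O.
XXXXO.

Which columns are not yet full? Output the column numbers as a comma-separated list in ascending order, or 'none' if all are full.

Answer: 0,3,4,5

Derivation:
col 0: top cell = '.' → open
col 1: top cell = 'X' → FULL
col 2: top cell = 'X' → FULL
col 3: top cell = '.' → open
col 4: top cell = '.' → open
col 5: top cell = '.' → open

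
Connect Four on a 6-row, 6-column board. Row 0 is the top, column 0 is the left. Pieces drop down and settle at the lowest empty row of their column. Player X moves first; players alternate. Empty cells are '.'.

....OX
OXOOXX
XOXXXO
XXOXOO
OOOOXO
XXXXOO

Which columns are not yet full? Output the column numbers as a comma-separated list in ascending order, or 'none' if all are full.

col 0: top cell = '.' → open
col 1: top cell = '.' → open
col 2: top cell = '.' → open
col 3: top cell = '.' → open
col 4: top cell = 'O' → FULL
col 5: top cell = 'X' → FULL

Answer: 0,1,2,3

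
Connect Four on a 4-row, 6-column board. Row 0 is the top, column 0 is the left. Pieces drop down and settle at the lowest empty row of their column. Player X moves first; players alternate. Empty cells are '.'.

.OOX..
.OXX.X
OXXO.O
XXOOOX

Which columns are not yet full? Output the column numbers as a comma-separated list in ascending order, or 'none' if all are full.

Answer: 0,4,5

Derivation:
col 0: top cell = '.' → open
col 1: top cell = 'O' → FULL
col 2: top cell = 'O' → FULL
col 3: top cell = 'X' → FULL
col 4: top cell = '.' → open
col 5: top cell = '.' → open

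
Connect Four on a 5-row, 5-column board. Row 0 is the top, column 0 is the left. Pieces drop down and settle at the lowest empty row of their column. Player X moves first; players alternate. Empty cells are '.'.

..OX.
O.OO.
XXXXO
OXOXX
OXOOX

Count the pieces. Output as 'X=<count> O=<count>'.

X=10 O=10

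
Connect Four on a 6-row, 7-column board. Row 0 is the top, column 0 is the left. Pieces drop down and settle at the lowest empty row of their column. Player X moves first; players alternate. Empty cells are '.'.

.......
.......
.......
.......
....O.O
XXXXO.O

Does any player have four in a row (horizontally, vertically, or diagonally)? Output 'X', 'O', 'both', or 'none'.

X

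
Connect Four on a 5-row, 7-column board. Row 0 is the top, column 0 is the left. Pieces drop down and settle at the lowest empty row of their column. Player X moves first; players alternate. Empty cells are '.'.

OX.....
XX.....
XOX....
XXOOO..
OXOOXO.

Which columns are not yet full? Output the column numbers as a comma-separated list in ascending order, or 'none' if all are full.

col 0: top cell = 'O' → FULL
col 1: top cell = 'X' → FULL
col 2: top cell = '.' → open
col 3: top cell = '.' → open
col 4: top cell = '.' → open
col 5: top cell = '.' → open
col 6: top cell = '.' → open

Answer: 2,3,4,5,6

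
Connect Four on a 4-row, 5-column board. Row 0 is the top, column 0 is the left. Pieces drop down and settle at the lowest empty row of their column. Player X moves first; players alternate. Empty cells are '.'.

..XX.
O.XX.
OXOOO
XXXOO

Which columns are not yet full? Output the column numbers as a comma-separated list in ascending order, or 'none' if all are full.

Answer: 0,1,4

Derivation:
col 0: top cell = '.' → open
col 1: top cell = '.' → open
col 2: top cell = 'X' → FULL
col 3: top cell = 'X' → FULL
col 4: top cell = '.' → open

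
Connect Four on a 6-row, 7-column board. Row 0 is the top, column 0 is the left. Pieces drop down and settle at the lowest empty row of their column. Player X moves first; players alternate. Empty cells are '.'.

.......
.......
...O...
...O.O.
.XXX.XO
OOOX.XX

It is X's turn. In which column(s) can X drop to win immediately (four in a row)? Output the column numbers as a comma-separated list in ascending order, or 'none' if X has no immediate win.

Answer: 0,4

Derivation:
col 0: drop X → WIN!
col 1: drop X → no win
col 2: drop X → no win
col 3: drop X → no win
col 4: drop X → WIN!
col 5: drop X → no win
col 6: drop X → no win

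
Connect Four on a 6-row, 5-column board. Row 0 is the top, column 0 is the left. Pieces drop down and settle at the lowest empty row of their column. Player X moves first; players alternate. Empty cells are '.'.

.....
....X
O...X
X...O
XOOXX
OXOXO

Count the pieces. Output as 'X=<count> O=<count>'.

X=8 O=7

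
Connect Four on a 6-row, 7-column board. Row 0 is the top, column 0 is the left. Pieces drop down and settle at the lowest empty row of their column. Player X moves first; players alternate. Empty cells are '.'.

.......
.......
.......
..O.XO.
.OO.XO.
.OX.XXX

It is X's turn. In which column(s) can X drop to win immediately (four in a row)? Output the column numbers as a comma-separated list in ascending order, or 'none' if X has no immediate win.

col 0: drop X → no win
col 1: drop X → no win
col 2: drop X → no win
col 3: drop X → WIN!
col 4: drop X → WIN!
col 5: drop X → no win
col 6: drop X → no win

Answer: 3,4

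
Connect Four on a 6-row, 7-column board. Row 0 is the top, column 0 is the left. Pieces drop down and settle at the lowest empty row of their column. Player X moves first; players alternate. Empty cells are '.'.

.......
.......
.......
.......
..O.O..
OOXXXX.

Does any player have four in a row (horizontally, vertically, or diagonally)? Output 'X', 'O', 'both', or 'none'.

X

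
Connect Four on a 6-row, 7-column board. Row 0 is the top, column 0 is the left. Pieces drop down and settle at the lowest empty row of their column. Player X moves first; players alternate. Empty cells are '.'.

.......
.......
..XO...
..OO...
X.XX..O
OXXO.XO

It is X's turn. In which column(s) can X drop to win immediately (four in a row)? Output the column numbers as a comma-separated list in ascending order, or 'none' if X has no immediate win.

Answer: 1

Derivation:
col 0: drop X → no win
col 1: drop X → WIN!
col 2: drop X → no win
col 3: drop X → no win
col 4: drop X → no win
col 5: drop X → no win
col 6: drop X → no win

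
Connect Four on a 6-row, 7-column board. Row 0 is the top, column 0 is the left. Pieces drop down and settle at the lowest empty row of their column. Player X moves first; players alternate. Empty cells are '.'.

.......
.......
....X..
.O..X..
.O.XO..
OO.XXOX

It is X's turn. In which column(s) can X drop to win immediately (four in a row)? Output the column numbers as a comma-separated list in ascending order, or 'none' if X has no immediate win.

col 0: drop X → no win
col 1: drop X → no win
col 2: drop X → no win
col 3: drop X → no win
col 4: drop X → no win
col 5: drop X → no win
col 6: drop X → no win

Answer: none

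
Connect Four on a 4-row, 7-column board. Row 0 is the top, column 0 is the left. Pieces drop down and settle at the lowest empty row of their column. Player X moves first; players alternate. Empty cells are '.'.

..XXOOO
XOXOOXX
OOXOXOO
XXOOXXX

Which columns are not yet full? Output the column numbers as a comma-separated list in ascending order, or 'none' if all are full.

col 0: top cell = '.' → open
col 1: top cell = '.' → open
col 2: top cell = 'X' → FULL
col 3: top cell = 'X' → FULL
col 4: top cell = 'O' → FULL
col 5: top cell = 'O' → FULL
col 6: top cell = 'O' → FULL

Answer: 0,1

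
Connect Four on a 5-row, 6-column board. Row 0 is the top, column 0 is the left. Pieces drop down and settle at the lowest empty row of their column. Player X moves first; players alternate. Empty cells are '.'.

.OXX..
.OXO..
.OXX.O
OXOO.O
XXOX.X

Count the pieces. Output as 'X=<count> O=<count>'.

X=10 O=10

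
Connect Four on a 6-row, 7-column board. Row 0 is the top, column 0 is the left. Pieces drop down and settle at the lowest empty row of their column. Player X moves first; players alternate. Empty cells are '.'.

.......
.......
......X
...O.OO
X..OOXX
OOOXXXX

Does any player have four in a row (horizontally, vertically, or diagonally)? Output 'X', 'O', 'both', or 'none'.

X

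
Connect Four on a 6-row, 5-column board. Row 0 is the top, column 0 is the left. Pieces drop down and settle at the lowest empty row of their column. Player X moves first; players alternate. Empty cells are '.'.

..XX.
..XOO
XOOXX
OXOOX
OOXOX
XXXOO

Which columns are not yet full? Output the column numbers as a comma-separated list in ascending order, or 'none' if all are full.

Answer: 0,1,4

Derivation:
col 0: top cell = '.' → open
col 1: top cell = '.' → open
col 2: top cell = 'X' → FULL
col 3: top cell = 'X' → FULL
col 4: top cell = '.' → open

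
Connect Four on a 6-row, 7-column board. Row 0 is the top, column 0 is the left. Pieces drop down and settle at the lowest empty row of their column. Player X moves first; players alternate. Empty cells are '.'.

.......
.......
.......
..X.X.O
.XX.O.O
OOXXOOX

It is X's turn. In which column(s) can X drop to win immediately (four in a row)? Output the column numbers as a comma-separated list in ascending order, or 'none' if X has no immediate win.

Answer: 2

Derivation:
col 0: drop X → no win
col 1: drop X → no win
col 2: drop X → WIN!
col 3: drop X → no win
col 4: drop X → no win
col 5: drop X → no win
col 6: drop X → no win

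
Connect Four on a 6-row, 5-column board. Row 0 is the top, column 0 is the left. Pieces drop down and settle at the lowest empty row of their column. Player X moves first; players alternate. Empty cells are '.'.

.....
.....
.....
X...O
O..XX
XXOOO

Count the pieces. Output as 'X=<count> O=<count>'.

X=5 O=5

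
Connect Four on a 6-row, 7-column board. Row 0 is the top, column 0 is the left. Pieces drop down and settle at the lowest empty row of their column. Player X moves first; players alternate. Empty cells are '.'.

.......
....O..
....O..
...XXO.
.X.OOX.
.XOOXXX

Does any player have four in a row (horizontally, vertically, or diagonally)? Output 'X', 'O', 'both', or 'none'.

none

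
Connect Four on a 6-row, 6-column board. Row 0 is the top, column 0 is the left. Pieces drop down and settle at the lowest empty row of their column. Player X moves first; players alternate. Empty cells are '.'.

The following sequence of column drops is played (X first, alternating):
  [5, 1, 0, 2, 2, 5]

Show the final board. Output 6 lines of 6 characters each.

Answer: ......
......
......
......
..X..O
XOO..X

Derivation:
Move 1: X drops in col 5, lands at row 5
Move 2: O drops in col 1, lands at row 5
Move 3: X drops in col 0, lands at row 5
Move 4: O drops in col 2, lands at row 5
Move 5: X drops in col 2, lands at row 4
Move 6: O drops in col 5, lands at row 4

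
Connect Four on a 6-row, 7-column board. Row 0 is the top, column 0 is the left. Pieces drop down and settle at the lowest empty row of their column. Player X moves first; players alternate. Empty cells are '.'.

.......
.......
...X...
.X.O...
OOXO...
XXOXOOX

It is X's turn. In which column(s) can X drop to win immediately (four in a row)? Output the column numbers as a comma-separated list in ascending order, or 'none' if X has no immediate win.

Answer: none

Derivation:
col 0: drop X → no win
col 1: drop X → no win
col 2: drop X → no win
col 3: drop X → no win
col 4: drop X → no win
col 5: drop X → no win
col 6: drop X → no win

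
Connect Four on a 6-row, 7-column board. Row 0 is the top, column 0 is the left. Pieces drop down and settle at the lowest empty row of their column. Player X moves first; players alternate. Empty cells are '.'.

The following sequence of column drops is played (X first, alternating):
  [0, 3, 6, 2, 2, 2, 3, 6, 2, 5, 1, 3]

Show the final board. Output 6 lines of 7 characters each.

Answer: .......
.......
..X....
..OO...
..XX..O
XXOO.OX

Derivation:
Move 1: X drops in col 0, lands at row 5
Move 2: O drops in col 3, lands at row 5
Move 3: X drops in col 6, lands at row 5
Move 4: O drops in col 2, lands at row 5
Move 5: X drops in col 2, lands at row 4
Move 6: O drops in col 2, lands at row 3
Move 7: X drops in col 3, lands at row 4
Move 8: O drops in col 6, lands at row 4
Move 9: X drops in col 2, lands at row 2
Move 10: O drops in col 5, lands at row 5
Move 11: X drops in col 1, lands at row 5
Move 12: O drops in col 3, lands at row 3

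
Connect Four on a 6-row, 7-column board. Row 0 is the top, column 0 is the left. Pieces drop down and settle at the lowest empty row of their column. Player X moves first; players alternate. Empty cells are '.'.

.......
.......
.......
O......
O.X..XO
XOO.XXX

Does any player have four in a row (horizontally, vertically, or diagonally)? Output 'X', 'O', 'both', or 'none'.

none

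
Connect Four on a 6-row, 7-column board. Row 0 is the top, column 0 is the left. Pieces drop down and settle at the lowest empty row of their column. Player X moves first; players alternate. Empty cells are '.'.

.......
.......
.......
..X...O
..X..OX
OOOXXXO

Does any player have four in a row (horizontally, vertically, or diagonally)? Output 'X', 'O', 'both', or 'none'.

none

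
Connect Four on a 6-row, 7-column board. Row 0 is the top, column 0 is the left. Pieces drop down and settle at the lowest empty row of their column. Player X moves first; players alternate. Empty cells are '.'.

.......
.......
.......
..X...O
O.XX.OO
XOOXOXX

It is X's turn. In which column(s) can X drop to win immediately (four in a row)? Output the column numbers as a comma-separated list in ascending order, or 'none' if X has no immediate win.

col 0: drop X → no win
col 1: drop X → no win
col 2: drop X → no win
col 3: drop X → no win
col 4: drop X → no win
col 5: drop X → no win
col 6: drop X → no win

Answer: none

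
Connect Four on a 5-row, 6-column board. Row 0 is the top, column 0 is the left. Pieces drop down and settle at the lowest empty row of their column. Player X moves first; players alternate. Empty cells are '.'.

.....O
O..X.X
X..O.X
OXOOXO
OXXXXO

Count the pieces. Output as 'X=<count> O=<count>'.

X=10 O=9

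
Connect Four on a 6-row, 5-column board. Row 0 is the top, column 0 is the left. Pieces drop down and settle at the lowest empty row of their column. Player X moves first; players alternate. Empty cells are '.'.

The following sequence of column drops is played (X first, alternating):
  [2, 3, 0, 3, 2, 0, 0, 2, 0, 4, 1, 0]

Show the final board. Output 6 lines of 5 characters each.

Answer: .....
O....
X....
X.O..
O.XO.
XXXOO

Derivation:
Move 1: X drops in col 2, lands at row 5
Move 2: O drops in col 3, lands at row 5
Move 3: X drops in col 0, lands at row 5
Move 4: O drops in col 3, lands at row 4
Move 5: X drops in col 2, lands at row 4
Move 6: O drops in col 0, lands at row 4
Move 7: X drops in col 0, lands at row 3
Move 8: O drops in col 2, lands at row 3
Move 9: X drops in col 0, lands at row 2
Move 10: O drops in col 4, lands at row 5
Move 11: X drops in col 1, lands at row 5
Move 12: O drops in col 0, lands at row 1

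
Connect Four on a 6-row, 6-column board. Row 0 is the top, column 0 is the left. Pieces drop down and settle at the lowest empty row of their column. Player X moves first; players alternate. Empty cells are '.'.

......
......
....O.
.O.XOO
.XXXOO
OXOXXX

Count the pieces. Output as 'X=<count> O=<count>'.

X=8 O=8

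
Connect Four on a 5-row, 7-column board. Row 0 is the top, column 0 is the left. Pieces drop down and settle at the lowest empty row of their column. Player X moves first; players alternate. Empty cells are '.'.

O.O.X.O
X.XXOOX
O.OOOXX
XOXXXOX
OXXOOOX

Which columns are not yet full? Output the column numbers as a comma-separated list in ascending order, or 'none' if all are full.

col 0: top cell = 'O' → FULL
col 1: top cell = '.' → open
col 2: top cell = 'O' → FULL
col 3: top cell = '.' → open
col 4: top cell = 'X' → FULL
col 5: top cell = '.' → open
col 6: top cell = 'O' → FULL

Answer: 1,3,5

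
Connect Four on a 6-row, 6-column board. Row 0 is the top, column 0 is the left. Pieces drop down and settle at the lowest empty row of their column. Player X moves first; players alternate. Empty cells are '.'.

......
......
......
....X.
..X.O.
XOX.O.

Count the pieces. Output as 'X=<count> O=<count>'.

X=4 O=3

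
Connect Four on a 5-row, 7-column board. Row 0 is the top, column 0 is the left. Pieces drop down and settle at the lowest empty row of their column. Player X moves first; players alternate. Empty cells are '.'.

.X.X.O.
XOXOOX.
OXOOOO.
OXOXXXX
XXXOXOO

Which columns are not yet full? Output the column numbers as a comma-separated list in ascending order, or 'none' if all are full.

col 0: top cell = '.' → open
col 1: top cell = 'X' → FULL
col 2: top cell = '.' → open
col 3: top cell = 'X' → FULL
col 4: top cell = '.' → open
col 5: top cell = 'O' → FULL
col 6: top cell = '.' → open

Answer: 0,2,4,6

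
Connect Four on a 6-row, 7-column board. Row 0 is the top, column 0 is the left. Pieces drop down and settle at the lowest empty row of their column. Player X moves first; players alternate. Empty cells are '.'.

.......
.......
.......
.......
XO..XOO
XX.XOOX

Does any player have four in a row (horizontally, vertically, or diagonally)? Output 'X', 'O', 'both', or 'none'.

none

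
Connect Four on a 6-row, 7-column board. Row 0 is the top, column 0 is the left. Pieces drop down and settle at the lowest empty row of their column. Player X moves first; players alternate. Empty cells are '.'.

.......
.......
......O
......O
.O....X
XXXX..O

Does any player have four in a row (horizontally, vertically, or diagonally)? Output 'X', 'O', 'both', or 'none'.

X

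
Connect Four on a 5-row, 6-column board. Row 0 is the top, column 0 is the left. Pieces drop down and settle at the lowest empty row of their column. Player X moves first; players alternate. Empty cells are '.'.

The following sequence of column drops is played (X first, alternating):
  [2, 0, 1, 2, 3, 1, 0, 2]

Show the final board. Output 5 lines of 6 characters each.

Answer: ......
......
..O...
XOO...
OXXX..

Derivation:
Move 1: X drops in col 2, lands at row 4
Move 2: O drops in col 0, lands at row 4
Move 3: X drops in col 1, lands at row 4
Move 4: O drops in col 2, lands at row 3
Move 5: X drops in col 3, lands at row 4
Move 6: O drops in col 1, lands at row 3
Move 7: X drops in col 0, lands at row 3
Move 8: O drops in col 2, lands at row 2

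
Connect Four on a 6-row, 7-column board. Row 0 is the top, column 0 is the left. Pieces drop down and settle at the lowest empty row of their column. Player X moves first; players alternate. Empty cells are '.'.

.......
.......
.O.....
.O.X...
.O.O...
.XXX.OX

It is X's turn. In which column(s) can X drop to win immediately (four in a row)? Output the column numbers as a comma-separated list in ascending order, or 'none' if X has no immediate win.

col 0: drop X → WIN!
col 1: drop X → no win
col 2: drop X → no win
col 3: drop X → no win
col 4: drop X → WIN!
col 5: drop X → no win
col 6: drop X → no win

Answer: 0,4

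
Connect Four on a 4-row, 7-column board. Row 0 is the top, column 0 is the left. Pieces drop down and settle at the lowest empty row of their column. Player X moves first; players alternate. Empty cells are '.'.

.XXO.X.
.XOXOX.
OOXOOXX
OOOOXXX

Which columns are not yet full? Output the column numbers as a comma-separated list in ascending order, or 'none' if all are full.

col 0: top cell = '.' → open
col 1: top cell = 'X' → FULL
col 2: top cell = 'X' → FULL
col 3: top cell = 'O' → FULL
col 4: top cell = '.' → open
col 5: top cell = 'X' → FULL
col 6: top cell = '.' → open

Answer: 0,4,6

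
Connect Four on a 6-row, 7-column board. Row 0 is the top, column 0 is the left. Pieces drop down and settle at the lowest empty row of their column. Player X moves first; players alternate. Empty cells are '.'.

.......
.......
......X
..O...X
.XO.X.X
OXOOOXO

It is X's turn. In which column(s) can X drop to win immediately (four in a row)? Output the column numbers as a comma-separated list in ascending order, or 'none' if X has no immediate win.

Answer: 6

Derivation:
col 0: drop X → no win
col 1: drop X → no win
col 2: drop X → no win
col 3: drop X → no win
col 4: drop X → no win
col 5: drop X → no win
col 6: drop X → WIN!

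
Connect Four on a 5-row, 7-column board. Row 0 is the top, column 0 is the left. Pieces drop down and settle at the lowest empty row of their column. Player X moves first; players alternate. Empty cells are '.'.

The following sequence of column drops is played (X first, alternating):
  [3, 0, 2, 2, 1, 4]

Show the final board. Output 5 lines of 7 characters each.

Answer: .......
.......
.......
..O....
OXXXO..

Derivation:
Move 1: X drops in col 3, lands at row 4
Move 2: O drops in col 0, lands at row 4
Move 3: X drops in col 2, lands at row 4
Move 4: O drops in col 2, lands at row 3
Move 5: X drops in col 1, lands at row 4
Move 6: O drops in col 4, lands at row 4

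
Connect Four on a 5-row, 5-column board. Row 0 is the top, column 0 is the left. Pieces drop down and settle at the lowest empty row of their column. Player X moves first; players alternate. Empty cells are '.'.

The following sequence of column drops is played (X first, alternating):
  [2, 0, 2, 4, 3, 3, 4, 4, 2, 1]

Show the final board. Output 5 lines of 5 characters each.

Move 1: X drops in col 2, lands at row 4
Move 2: O drops in col 0, lands at row 4
Move 3: X drops in col 2, lands at row 3
Move 4: O drops in col 4, lands at row 4
Move 5: X drops in col 3, lands at row 4
Move 6: O drops in col 3, lands at row 3
Move 7: X drops in col 4, lands at row 3
Move 8: O drops in col 4, lands at row 2
Move 9: X drops in col 2, lands at row 2
Move 10: O drops in col 1, lands at row 4

Answer: .....
.....
..X.O
..XOX
OOXXO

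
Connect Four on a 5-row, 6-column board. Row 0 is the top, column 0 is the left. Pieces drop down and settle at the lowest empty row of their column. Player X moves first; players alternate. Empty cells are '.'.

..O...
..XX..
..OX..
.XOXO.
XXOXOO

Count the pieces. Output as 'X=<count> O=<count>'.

X=8 O=7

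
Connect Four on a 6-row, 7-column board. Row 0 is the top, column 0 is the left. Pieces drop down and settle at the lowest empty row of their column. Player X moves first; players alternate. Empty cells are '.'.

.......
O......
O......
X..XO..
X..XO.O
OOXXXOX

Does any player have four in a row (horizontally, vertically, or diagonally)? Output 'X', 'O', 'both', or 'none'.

none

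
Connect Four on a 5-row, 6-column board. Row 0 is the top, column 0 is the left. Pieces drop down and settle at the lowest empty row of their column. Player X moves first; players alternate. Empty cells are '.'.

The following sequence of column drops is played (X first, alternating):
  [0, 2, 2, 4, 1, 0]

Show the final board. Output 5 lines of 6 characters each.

Move 1: X drops in col 0, lands at row 4
Move 2: O drops in col 2, lands at row 4
Move 3: X drops in col 2, lands at row 3
Move 4: O drops in col 4, lands at row 4
Move 5: X drops in col 1, lands at row 4
Move 6: O drops in col 0, lands at row 3

Answer: ......
......
......
O.X...
XXO.O.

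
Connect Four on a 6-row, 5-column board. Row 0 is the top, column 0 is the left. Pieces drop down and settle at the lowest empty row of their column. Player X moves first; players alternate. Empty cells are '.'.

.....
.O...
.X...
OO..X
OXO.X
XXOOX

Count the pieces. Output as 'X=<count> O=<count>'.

X=7 O=7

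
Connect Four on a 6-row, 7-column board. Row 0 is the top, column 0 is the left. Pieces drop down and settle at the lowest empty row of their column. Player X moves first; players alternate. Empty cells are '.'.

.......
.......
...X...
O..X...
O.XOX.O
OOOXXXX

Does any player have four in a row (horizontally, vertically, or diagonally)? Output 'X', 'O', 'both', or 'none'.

X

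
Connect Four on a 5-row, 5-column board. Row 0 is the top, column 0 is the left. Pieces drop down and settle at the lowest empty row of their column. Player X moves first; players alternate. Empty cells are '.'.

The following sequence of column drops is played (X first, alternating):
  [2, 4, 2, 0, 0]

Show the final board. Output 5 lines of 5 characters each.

Move 1: X drops in col 2, lands at row 4
Move 2: O drops in col 4, lands at row 4
Move 3: X drops in col 2, lands at row 3
Move 4: O drops in col 0, lands at row 4
Move 5: X drops in col 0, lands at row 3

Answer: .....
.....
.....
X.X..
O.X.O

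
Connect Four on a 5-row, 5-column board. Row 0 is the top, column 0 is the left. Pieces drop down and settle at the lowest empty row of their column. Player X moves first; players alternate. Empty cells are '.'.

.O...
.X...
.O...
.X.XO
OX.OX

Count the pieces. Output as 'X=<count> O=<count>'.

X=5 O=5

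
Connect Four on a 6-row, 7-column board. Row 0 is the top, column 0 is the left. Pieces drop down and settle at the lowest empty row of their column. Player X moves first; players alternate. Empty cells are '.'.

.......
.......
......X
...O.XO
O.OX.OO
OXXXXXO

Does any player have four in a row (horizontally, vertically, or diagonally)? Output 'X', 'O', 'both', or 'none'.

X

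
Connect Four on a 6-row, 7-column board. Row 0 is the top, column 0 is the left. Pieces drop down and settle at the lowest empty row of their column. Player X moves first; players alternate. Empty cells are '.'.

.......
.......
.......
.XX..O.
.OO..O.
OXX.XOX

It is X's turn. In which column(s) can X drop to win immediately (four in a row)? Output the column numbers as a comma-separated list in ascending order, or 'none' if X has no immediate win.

col 0: drop X → no win
col 1: drop X → no win
col 2: drop X → no win
col 3: drop X → WIN!
col 4: drop X → no win
col 5: drop X → no win
col 6: drop X → no win

Answer: 3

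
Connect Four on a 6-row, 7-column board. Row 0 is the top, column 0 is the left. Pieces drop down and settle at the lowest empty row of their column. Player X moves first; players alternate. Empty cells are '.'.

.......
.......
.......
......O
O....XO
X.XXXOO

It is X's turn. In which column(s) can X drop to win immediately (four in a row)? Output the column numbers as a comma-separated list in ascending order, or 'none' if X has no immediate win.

col 0: drop X → no win
col 1: drop X → WIN!
col 2: drop X → no win
col 3: drop X → no win
col 4: drop X → no win
col 5: drop X → no win
col 6: drop X → no win

Answer: 1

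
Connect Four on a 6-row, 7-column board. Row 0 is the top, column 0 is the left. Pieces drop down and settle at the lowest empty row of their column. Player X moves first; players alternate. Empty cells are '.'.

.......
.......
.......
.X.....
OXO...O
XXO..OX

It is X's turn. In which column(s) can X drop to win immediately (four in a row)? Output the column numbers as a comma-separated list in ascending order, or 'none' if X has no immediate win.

col 0: drop X → no win
col 1: drop X → WIN!
col 2: drop X → no win
col 3: drop X → no win
col 4: drop X → no win
col 5: drop X → no win
col 6: drop X → no win

Answer: 1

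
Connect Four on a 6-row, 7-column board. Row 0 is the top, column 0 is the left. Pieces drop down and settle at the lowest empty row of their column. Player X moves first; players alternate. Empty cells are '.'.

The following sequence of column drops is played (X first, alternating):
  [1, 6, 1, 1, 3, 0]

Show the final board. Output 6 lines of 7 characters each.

Answer: .......
.......
.......
.O.....
.X.....
OX.X..O

Derivation:
Move 1: X drops in col 1, lands at row 5
Move 2: O drops in col 6, lands at row 5
Move 3: X drops in col 1, lands at row 4
Move 4: O drops in col 1, lands at row 3
Move 5: X drops in col 3, lands at row 5
Move 6: O drops in col 0, lands at row 5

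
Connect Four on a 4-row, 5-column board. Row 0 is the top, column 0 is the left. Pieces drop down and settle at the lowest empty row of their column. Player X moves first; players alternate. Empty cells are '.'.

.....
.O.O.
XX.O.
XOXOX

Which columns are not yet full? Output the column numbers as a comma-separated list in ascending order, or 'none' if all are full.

col 0: top cell = '.' → open
col 1: top cell = '.' → open
col 2: top cell = '.' → open
col 3: top cell = '.' → open
col 4: top cell = '.' → open

Answer: 0,1,2,3,4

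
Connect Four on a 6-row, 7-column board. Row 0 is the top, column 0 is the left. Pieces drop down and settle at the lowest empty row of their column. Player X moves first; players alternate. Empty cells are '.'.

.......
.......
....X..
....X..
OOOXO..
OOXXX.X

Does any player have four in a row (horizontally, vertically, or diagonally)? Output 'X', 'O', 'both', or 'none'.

none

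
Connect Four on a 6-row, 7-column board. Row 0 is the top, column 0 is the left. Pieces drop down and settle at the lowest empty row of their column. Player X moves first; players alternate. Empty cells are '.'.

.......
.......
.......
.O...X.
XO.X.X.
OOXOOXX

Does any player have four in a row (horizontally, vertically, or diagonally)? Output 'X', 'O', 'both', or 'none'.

none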